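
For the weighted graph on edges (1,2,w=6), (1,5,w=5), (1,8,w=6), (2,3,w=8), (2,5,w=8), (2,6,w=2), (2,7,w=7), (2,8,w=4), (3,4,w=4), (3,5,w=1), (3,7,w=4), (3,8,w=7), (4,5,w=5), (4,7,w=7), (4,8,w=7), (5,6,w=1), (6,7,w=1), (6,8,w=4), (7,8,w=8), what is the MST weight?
18 (MST edges: (1,5,w=5), (2,6,w=2), (2,8,w=4), (3,4,w=4), (3,5,w=1), (5,6,w=1), (6,7,w=1); sum of weights 5 + 2 + 4 + 4 + 1 + 1 + 1 = 18)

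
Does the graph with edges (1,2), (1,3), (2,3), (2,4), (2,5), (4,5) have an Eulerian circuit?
Yes (the graph is connected and all 5 vertices have even degree)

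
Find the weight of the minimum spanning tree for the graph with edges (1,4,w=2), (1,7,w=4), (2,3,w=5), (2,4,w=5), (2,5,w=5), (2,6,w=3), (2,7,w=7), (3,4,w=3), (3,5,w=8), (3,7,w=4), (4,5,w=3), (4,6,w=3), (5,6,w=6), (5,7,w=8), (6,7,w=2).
16 (MST edges: (1,4,w=2), (2,6,w=3), (3,4,w=3), (4,5,w=3), (4,6,w=3), (6,7,w=2); sum of weights 2 + 3 + 3 + 3 + 3 + 2 = 16)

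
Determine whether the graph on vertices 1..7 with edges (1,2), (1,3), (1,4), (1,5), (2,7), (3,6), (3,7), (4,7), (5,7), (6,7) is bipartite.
No (odd cycle of length 5: 7 -> 4 -> 1 -> 3 -> 6 -> 7)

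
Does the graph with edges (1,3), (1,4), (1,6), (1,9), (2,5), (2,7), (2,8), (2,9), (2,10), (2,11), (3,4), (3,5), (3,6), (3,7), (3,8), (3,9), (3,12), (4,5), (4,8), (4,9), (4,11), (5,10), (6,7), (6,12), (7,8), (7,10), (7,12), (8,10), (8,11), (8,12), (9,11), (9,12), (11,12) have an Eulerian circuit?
No (2 vertices have odd degree: {8, 11}; Eulerian circuit requires 0)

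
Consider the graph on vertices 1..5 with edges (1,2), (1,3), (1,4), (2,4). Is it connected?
No, it has 2 components: {1, 2, 3, 4}, {5}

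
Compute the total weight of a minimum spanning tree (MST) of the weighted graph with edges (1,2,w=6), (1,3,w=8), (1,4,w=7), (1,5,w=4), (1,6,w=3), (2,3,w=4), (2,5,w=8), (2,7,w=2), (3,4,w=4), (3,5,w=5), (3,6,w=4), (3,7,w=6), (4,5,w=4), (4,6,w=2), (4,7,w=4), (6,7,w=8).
19 (MST edges: (1,5,w=4), (1,6,w=3), (2,3,w=4), (2,7,w=2), (3,4,w=4), (4,6,w=2); sum of weights 4 + 3 + 4 + 2 + 4 + 2 = 19)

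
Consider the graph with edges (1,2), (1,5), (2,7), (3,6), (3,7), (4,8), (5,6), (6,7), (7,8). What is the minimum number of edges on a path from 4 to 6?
3 (path: 4 -> 8 -> 7 -> 6, 3 edges)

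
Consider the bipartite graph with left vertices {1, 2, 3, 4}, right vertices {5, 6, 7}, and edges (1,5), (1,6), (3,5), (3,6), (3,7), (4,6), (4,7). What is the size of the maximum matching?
3 (matching: (1,6), (3,5), (4,7); upper bound min(|L|,|R|) = min(4,3) = 3)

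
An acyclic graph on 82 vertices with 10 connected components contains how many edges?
72 (Each of the 10 component trees on V_i vertices has V_i - 1 edges; summing gives V - C = 82 - 10 = 72)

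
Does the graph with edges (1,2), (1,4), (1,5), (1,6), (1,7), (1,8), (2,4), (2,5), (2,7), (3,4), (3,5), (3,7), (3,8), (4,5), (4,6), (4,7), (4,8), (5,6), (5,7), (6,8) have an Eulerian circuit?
No (2 vertices have odd degree: {4, 7}; Eulerian circuit requires 0)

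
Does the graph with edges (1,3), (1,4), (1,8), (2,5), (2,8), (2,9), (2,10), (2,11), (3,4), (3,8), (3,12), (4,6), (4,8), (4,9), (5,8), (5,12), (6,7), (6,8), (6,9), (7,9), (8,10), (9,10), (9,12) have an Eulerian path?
No (8 vertices have odd degree: {1, 2, 4, 5, 8, 10, 11, 12}; Eulerian path requires 0 or 2)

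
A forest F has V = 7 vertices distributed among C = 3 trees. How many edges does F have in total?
4 (Each of the 3 component trees on V_i vertices has V_i - 1 edges; summing gives V - C = 7 - 3 = 4)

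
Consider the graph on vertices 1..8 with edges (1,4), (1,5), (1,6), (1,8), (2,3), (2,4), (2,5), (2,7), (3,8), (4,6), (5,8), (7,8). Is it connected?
Yes (BFS from 1 visits [1, 4, 5, 6, 8, 2, 3, 7] — all 8 vertices reached)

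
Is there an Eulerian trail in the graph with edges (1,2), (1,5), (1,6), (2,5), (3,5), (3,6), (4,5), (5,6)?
No (4 vertices have odd degree: {1, 4, 5, 6}; Eulerian path requires 0 or 2)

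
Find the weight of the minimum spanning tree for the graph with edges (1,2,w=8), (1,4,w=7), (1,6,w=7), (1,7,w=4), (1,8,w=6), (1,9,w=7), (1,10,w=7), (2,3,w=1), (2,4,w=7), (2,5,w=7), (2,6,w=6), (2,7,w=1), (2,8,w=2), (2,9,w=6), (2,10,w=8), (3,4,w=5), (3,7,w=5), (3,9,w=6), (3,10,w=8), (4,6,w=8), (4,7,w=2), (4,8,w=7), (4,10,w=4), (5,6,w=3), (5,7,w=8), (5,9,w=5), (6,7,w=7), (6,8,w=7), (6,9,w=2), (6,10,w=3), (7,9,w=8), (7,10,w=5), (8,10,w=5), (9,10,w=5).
22 (MST edges: (1,7,w=4), (2,3,w=1), (2,7,w=1), (2,8,w=2), (4,7,w=2), (4,10,w=4), (5,6,w=3), (6,9,w=2), (6,10,w=3); sum of weights 4 + 1 + 1 + 2 + 2 + 4 + 3 + 2 + 3 = 22)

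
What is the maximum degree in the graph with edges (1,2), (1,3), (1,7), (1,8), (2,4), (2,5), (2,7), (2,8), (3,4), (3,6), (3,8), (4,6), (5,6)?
5 (attained at vertex 2)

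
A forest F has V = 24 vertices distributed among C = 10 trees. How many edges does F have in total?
14 (Each of the 10 component trees on V_i vertices has V_i - 1 edges; summing gives V - C = 24 - 10 = 14)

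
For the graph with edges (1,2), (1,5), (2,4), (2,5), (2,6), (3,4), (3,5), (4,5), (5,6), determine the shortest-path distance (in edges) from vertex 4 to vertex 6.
2 (path: 4 -> 5 -> 6, 2 edges)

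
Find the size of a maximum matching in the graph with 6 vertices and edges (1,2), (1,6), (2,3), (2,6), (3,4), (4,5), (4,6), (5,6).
3 (matching: (1,2), (3,4), (5,6); upper bound floor(n/2) = floor(6/2) = 3)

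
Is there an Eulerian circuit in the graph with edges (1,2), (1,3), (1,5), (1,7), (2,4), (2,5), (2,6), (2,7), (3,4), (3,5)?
No (4 vertices have odd degree: {2, 3, 5, 6}; Eulerian circuit requires 0)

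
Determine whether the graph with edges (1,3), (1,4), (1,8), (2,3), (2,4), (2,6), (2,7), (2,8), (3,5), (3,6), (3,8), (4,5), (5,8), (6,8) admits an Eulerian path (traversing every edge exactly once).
No (8 vertices have odd degree: {1, 2, 3, 4, 5, 6, 7, 8}; Eulerian path requires 0 or 2)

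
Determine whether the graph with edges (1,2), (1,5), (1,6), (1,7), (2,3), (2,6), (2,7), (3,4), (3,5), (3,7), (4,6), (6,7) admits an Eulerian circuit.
Yes (the graph is connected and all 7 vertices have even degree)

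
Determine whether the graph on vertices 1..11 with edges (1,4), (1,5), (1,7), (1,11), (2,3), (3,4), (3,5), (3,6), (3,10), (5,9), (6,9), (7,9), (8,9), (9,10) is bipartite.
Yes. Partition: {1, 3, 9}, {2, 4, 5, 6, 7, 8, 10, 11}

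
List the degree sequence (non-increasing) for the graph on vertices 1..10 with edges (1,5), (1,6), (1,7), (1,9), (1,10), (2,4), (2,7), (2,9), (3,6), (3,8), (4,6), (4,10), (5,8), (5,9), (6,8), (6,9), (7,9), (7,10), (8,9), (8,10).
[6, 5, 5, 5, 4, 4, 3, 3, 3, 2] (degrees: deg(1)=5, deg(2)=3, deg(3)=2, deg(4)=3, deg(5)=3, deg(6)=5, deg(7)=4, deg(8)=5, deg(9)=6, deg(10)=4)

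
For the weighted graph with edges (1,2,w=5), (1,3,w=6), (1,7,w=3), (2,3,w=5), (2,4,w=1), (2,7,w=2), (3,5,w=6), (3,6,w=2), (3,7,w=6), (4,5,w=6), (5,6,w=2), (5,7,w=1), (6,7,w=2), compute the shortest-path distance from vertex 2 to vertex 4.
1 (path: 2 -> 4; weights 1 = 1)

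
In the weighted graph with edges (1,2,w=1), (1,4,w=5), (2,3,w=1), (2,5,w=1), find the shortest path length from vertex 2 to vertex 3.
1 (path: 2 -> 3; weights 1 = 1)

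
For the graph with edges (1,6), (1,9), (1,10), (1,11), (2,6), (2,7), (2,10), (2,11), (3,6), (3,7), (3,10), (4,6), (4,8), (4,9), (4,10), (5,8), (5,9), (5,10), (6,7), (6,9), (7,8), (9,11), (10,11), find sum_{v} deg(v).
46 (handshake: sum of degrees = 2|E| = 2 x 23 = 46)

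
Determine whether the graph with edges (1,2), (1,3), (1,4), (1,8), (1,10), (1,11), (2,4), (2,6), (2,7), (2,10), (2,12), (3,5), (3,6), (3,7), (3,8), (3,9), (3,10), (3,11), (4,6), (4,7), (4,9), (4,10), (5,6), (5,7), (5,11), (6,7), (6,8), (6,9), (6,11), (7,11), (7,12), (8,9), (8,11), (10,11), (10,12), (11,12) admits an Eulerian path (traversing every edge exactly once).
Yes (the graph is connected and exactly 2 vertices have odd degree: {7, 8}; any Eulerian path must start and end at those)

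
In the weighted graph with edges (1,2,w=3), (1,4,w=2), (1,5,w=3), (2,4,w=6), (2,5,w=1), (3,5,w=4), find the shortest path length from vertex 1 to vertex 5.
3 (path: 1 -> 5; weights 3 = 3)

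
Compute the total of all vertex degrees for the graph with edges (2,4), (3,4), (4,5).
6 (handshake: sum of degrees = 2|E| = 2 x 3 = 6)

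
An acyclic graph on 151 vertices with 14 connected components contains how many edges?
137 (Each of the 14 component trees on V_i vertices has V_i - 1 edges; summing gives V - C = 151 - 14 = 137)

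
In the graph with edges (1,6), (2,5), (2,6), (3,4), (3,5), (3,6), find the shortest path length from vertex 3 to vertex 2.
2 (path: 3 -> 6 -> 2, 2 edges)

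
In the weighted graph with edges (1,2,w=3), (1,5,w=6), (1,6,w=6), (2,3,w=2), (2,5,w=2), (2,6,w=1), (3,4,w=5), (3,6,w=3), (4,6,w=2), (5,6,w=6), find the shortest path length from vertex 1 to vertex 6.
4 (path: 1 -> 2 -> 6; weights 3 + 1 = 4)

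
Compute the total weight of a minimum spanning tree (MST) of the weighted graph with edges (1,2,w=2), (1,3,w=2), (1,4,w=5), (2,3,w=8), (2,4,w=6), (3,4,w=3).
7 (MST edges: (1,2,w=2), (1,3,w=2), (3,4,w=3); sum of weights 2 + 2 + 3 = 7)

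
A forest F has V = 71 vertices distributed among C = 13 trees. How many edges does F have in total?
58 (Each of the 13 component trees on V_i vertices has V_i - 1 edges; summing gives V - C = 71 - 13 = 58)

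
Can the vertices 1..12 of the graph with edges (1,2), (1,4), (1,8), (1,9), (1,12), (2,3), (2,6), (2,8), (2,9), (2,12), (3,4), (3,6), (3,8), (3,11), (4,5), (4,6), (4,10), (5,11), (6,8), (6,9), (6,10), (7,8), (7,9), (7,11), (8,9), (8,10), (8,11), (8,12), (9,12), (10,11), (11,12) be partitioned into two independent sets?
No (odd cycle of length 3: 8 -> 1 -> 2 -> 8)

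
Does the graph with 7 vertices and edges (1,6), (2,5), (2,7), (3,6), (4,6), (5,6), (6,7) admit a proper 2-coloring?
Yes. Partition: {1, 3, 4, 5, 7}, {2, 6}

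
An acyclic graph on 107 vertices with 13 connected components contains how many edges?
94 (Each of the 13 component trees on V_i vertices has V_i - 1 edges; summing gives V - C = 107 - 13 = 94)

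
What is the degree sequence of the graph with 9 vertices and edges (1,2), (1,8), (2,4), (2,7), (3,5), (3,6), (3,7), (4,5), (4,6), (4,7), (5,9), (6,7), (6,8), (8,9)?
[4, 4, 4, 3, 3, 3, 3, 2, 2] (degrees: deg(1)=2, deg(2)=3, deg(3)=3, deg(4)=4, deg(5)=3, deg(6)=4, deg(7)=4, deg(8)=3, deg(9)=2)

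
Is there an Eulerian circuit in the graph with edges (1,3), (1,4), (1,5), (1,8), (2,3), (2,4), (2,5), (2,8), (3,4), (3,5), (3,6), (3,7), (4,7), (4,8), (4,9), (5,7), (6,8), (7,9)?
Yes (the graph is connected and all 9 vertices have even degree)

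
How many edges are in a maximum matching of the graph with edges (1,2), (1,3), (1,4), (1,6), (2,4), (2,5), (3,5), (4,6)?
3 (matching: (1,3), (2,5), (4,6); upper bound floor(n/2) = floor(6/2) = 3)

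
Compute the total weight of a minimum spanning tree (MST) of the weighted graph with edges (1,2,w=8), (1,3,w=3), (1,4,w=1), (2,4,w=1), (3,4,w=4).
5 (MST edges: (1,3,w=3), (1,4,w=1), (2,4,w=1); sum of weights 3 + 1 + 1 = 5)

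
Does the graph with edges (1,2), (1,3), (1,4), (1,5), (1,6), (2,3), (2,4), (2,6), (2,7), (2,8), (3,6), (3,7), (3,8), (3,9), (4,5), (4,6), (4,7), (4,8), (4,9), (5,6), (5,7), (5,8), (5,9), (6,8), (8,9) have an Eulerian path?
Yes (the graph is connected and exactly 2 vertices have odd degree: {1, 4}; any Eulerian path must start and end at those)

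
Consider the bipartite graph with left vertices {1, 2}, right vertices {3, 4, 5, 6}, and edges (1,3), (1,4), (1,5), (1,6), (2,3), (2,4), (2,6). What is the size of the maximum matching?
2 (matching: (1,5), (2,6); upper bound min(|L|,|R|) = min(2,4) = 2)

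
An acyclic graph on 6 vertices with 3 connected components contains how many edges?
3 (Each of the 3 component trees on V_i vertices has V_i - 1 edges; summing gives V - C = 6 - 3 = 3)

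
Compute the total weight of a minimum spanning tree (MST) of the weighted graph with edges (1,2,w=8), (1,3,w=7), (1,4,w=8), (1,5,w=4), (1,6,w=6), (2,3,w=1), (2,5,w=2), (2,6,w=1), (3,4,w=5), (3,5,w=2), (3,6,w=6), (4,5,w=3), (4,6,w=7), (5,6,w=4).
11 (MST edges: (1,5,w=4), (2,3,w=1), (2,5,w=2), (2,6,w=1), (4,5,w=3); sum of weights 4 + 1 + 2 + 1 + 3 = 11)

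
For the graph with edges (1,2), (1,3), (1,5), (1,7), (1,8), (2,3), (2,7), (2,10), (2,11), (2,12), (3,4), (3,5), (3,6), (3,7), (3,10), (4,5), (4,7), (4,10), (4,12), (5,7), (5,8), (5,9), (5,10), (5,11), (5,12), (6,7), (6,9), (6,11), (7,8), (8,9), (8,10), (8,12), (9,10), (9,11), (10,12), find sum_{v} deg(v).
70 (handshake: sum of degrees = 2|E| = 2 x 35 = 70)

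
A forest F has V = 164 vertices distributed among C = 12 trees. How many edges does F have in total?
152 (Each of the 12 component trees on V_i vertices has V_i - 1 edges; summing gives V - C = 164 - 12 = 152)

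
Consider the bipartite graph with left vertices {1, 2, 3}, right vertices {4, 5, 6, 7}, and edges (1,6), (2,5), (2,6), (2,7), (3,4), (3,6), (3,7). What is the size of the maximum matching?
3 (matching: (1,6), (2,5), (3,7); upper bound min(|L|,|R|) = min(3,4) = 3)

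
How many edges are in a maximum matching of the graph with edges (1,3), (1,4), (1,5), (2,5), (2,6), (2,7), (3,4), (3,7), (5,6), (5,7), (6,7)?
3 (matching: (1,5), (3,4), (6,7); upper bound floor(n/2) = floor(7/2) = 3)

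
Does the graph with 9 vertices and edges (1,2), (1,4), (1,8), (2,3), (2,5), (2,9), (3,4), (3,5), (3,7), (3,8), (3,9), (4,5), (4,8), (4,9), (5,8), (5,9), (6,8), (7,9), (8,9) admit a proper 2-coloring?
No (odd cycle of length 3: 4 -> 1 -> 8 -> 4)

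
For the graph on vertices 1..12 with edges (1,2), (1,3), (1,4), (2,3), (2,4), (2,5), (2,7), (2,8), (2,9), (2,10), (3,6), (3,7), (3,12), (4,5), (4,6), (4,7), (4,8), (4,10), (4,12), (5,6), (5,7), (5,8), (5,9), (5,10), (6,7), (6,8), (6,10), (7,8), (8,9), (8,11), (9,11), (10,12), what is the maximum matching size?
6 (matching: (1,3), (2,10), (4,12), (5,9), (6,7), (8,11); upper bound floor(n/2) = floor(12/2) = 6)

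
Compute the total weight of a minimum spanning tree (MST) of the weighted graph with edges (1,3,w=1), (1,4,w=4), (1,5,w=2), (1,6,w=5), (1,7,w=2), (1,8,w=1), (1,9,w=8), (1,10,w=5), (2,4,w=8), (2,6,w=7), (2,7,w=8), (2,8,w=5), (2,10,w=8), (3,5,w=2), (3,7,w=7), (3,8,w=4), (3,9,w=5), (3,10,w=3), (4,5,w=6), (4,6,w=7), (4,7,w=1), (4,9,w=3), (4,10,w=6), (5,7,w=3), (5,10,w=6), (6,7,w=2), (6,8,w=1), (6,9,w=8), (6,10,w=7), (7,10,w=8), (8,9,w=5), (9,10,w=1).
17 (MST edges: (1,3,w=1), (1,5,w=2), (1,7,w=2), (1,8,w=1), (2,8,w=5), (3,10,w=3), (4,7,w=1), (6,8,w=1), (9,10,w=1); sum of weights 1 + 2 + 2 + 1 + 5 + 3 + 1 + 1 + 1 = 17)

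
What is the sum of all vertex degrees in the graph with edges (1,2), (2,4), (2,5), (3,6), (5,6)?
10 (handshake: sum of degrees = 2|E| = 2 x 5 = 10)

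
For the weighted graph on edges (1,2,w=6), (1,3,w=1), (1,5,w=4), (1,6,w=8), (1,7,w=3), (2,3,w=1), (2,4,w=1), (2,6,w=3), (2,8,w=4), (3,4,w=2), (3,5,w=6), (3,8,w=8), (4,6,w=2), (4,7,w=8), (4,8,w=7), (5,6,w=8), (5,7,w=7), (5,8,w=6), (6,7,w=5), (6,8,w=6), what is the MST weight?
16 (MST edges: (1,3,w=1), (1,5,w=4), (1,7,w=3), (2,3,w=1), (2,4,w=1), (2,8,w=4), (4,6,w=2); sum of weights 1 + 4 + 3 + 1 + 1 + 4 + 2 = 16)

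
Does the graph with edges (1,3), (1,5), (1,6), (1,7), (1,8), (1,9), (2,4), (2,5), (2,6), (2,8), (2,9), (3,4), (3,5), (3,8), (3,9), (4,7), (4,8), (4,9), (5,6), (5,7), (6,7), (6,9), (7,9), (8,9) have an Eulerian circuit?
No (8 vertices have odd degree: {2, 3, 4, 5, 6, 7, 8, 9}; Eulerian circuit requires 0)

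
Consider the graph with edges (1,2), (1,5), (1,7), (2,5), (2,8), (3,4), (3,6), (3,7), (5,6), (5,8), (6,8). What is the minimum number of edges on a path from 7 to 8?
3 (path: 7 -> 1 -> 5 -> 8, 3 edges)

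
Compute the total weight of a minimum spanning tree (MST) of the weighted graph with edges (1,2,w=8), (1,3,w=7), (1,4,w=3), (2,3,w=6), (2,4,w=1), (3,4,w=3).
7 (MST edges: (1,4,w=3), (2,4,w=1), (3,4,w=3); sum of weights 3 + 1 + 3 = 7)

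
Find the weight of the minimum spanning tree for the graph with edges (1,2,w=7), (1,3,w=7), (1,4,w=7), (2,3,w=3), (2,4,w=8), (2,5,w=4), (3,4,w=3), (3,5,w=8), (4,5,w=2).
15 (MST edges: (1,4,w=7), (2,3,w=3), (3,4,w=3), (4,5,w=2); sum of weights 7 + 3 + 3 + 2 = 15)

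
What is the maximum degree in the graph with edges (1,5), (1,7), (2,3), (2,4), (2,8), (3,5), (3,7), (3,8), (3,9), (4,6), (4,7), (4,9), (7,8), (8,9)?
5 (attained at vertex 3)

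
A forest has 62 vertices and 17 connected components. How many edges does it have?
45 (Each of the 17 component trees on V_i vertices has V_i - 1 edges; summing gives V - C = 62 - 17 = 45)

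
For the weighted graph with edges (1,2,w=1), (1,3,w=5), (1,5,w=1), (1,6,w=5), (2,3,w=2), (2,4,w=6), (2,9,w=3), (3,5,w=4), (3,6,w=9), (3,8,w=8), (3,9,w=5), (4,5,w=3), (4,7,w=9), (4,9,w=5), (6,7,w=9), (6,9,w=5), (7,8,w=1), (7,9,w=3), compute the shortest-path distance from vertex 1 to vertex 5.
1 (path: 1 -> 5; weights 1 = 1)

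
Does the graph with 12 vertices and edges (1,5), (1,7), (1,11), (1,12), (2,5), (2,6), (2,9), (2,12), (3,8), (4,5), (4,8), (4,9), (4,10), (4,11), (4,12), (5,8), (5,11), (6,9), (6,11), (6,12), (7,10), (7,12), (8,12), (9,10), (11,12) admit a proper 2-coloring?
No (odd cycle of length 3: 12 -> 1 -> 7 -> 12)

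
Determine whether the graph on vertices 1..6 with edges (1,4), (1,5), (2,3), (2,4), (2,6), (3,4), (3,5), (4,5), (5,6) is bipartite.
No (odd cycle of length 3: 4 -> 1 -> 5 -> 4)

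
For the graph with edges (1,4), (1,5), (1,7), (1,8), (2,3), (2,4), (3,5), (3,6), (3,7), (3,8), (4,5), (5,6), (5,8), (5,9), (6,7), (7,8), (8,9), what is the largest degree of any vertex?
6 (attained at vertex 5)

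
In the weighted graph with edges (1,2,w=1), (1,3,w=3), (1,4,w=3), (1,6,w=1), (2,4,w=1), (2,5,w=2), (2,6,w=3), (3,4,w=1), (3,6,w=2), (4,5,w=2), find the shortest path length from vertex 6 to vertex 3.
2 (path: 6 -> 3; weights 2 = 2)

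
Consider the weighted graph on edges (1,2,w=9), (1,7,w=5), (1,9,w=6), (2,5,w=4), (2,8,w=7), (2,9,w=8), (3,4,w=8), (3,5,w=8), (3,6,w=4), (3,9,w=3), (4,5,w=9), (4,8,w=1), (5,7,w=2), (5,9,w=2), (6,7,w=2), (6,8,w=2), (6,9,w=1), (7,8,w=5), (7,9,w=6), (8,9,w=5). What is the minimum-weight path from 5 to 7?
2 (path: 5 -> 7; weights 2 = 2)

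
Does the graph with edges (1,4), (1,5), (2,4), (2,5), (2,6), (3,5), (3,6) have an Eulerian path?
Yes (the graph is connected and exactly 2 vertices have odd degree: {2, 5}; any Eulerian path must start and end at those)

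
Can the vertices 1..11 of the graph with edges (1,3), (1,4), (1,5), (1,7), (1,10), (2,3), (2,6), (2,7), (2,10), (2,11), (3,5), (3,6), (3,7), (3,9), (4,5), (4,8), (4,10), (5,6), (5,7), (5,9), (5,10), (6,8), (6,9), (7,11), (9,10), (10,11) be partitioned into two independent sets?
No (odd cycle of length 3: 7 -> 1 -> 3 -> 7)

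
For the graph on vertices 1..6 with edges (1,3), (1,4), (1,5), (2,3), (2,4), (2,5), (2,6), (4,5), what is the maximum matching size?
3 (matching: (1,3), (2,6), (4,5); upper bound floor(n/2) = floor(6/2) = 3)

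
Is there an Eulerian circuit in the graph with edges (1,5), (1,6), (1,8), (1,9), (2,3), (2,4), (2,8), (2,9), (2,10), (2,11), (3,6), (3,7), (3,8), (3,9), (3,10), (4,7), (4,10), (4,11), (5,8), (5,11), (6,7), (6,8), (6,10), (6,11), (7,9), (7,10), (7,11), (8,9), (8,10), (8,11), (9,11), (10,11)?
No (2 vertices have odd degree: {5, 10}; Eulerian circuit requires 0)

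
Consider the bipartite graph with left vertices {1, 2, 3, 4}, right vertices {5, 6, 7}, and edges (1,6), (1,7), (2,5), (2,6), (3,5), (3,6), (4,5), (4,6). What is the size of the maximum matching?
3 (matching: (1,7), (2,6), (3,5); upper bound min(|L|,|R|) = min(4,3) = 3)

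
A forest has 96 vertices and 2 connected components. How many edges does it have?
94 (Each of the 2 component trees on V_i vertices has V_i - 1 edges; summing gives V - C = 96 - 2 = 94)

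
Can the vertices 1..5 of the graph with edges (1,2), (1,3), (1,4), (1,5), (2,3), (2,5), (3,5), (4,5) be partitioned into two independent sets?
No (odd cycle of length 3: 2 -> 1 -> 3 -> 2)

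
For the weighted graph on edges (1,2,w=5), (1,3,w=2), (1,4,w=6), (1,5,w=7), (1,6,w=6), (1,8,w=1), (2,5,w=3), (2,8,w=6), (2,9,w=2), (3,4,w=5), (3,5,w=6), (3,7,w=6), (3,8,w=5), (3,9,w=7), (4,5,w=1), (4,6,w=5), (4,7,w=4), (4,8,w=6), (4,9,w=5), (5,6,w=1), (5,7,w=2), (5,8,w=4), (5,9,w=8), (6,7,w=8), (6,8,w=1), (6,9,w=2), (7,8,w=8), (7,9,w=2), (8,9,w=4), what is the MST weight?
12 (MST edges: (1,3,w=2), (1,8,w=1), (2,9,w=2), (4,5,w=1), (5,6,w=1), (5,7,w=2), (6,8,w=1), (6,9,w=2); sum of weights 2 + 1 + 2 + 1 + 1 + 2 + 1 + 2 = 12)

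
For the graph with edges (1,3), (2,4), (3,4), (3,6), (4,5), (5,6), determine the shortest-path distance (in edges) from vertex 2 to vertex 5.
2 (path: 2 -> 4 -> 5, 2 edges)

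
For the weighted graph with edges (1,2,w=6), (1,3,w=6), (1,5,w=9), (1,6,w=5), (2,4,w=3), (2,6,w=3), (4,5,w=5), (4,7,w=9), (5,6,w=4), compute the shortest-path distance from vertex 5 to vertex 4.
5 (path: 5 -> 4; weights 5 = 5)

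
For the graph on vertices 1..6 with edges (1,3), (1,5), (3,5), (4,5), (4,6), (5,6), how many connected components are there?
2 (components: {1, 3, 4, 5, 6}, {2})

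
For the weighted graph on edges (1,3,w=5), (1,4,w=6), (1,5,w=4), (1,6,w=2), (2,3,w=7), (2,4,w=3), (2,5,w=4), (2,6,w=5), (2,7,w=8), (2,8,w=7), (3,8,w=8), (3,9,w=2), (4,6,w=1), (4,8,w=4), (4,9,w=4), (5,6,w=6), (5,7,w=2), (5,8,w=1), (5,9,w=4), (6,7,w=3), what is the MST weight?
18 (MST edges: (1,6,w=2), (2,4,w=3), (3,9,w=2), (4,6,w=1), (4,9,w=4), (5,7,w=2), (5,8,w=1), (6,7,w=3); sum of weights 2 + 3 + 2 + 1 + 4 + 2 + 1 + 3 = 18)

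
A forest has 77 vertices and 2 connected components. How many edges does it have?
75 (Each of the 2 component trees on V_i vertices has V_i - 1 edges; summing gives V - C = 77 - 2 = 75)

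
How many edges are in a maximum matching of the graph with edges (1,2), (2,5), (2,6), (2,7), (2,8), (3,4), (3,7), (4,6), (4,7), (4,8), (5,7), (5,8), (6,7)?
4 (matching: (1,2), (3,7), (4,6), (5,8); upper bound floor(n/2) = floor(8/2) = 4)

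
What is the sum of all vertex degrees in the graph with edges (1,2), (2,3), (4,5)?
6 (handshake: sum of degrees = 2|E| = 2 x 3 = 6)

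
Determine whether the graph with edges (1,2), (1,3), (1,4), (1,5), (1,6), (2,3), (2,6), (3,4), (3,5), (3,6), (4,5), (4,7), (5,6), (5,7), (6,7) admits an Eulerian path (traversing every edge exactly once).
No (6 vertices have odd degree: {1, 2, 3, 5, 6, 7}; Eulerian path requires 0 or 2)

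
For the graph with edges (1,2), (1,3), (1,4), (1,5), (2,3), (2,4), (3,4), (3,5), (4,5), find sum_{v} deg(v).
18 (handshake: sum of degrees = 2|E| = 2 x 9 = 18)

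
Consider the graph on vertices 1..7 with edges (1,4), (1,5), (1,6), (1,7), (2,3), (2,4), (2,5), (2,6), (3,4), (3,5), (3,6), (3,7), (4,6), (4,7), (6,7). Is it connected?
Yes (BFS from 1 visits [1, 4, 5, 6, 7, 2, 3] — all 7 vertices reached)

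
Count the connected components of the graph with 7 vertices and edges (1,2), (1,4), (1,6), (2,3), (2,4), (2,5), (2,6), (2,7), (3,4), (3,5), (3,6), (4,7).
1 (components: {1, 2, 3, 4, 5, 6, 7})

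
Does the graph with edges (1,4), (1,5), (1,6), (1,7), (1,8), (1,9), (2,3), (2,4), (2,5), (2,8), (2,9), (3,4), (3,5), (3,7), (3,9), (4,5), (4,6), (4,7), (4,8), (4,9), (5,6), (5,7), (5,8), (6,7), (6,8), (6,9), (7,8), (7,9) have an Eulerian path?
No (4 vertices have odd degree: {2, 3, 5, 7}; Eulerian path requires 0 or 2)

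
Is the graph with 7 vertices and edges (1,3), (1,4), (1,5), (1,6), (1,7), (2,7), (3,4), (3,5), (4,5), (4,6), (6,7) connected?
Yes (BFS from 1 visits [1, 3, 4, 5, 6, 7, 2] — all 7 vertices reached)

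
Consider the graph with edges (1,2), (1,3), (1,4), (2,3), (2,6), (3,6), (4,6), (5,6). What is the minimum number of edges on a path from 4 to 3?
2 (path: 4 -> 1 -> 3, 2 edges)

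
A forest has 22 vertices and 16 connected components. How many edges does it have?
6 (Each of the 16 component trees on V_i vertices has V_i - 1 edges; summing gives V - C = 22 - 16 = 6)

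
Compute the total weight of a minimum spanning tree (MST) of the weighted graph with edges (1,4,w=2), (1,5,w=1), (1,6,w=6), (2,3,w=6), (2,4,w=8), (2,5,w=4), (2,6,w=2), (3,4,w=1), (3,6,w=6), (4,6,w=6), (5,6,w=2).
8 (MST edges: (1,4,w=2), (1,5,w=1), (2,6,w=2), (3,4,w=1), (5,6,w=2); sum of weights 2 + 1 + 2 + 1 + 2 = 8)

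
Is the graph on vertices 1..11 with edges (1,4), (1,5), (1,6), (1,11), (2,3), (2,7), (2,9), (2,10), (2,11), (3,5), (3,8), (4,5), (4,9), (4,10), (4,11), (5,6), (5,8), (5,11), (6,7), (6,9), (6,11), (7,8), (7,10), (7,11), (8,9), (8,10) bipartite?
No (odd cycle of length 3: 11 -> 1 -> 5 -> 11)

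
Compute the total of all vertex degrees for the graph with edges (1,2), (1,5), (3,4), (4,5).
8 (handshake: sum of degrees = 2|E| = 2 x 4 = 8)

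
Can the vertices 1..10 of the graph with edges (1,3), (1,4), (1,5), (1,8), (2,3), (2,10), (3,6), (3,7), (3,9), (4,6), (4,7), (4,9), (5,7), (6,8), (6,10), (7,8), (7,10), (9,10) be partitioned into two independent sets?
Yes. Partition: {1, 2, 6, 7, 9}, {3, 4, 5, 8, 10}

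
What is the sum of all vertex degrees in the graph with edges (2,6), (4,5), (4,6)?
6 (handshake: sum of degrees = 2|E| = 2 x 3 = 6)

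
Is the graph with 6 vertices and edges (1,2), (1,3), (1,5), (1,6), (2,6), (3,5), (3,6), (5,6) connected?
No, it has 2 components: {1, 2, 3, 5, 6}, {4}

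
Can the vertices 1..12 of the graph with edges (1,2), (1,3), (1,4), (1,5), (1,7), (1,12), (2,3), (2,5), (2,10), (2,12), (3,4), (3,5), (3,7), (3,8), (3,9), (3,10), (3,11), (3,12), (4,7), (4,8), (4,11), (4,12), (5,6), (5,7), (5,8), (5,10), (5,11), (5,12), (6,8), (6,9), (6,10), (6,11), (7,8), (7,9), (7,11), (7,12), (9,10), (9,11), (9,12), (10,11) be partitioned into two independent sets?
No (odd cycle of length 3: 3 -> 1 -> 4 -> 3)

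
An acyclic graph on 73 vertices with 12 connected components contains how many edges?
61 (Each of the 12 component trees on V_i vertices has V_i - 1 edges; summing gives V - C = 73 - 12 = 61)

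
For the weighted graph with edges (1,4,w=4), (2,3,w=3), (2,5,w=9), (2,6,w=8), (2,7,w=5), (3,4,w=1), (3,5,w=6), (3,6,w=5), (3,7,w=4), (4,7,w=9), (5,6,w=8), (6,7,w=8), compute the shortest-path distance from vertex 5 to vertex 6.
8 (path: 5 -> 6; weights 8 = 8)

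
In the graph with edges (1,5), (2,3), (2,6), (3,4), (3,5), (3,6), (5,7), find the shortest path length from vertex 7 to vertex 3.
2 (path: 7 -> 5 -> 3, 2 edges)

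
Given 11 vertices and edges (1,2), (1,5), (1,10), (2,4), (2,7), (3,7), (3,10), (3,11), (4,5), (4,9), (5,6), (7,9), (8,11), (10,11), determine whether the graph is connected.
Yes (BFS from 1 visits [1, 2, 5, 10, 4, 7, 6, 3, 11, 9, 8] — all 11 vertices reached)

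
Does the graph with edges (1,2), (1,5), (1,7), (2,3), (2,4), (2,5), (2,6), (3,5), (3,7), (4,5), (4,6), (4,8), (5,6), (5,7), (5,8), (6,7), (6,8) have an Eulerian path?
No (6 vertices have odd degree: {1, 2, 3, 5, 6, 8}; Eulerian path requires 0 or 2)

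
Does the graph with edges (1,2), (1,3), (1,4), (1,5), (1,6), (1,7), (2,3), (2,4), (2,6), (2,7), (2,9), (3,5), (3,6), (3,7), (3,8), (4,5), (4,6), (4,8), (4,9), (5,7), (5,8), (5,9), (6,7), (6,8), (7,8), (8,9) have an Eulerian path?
Yes — and in fact it has an Eulerian circuit (the graph is connected and all 9 vertices have even degree)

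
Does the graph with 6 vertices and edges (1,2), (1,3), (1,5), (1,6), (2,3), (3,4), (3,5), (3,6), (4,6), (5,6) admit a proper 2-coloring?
No (odd cycle of length 3: 6 -> 1 -> 5 -> 6)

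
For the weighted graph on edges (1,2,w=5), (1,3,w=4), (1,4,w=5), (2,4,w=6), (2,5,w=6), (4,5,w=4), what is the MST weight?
18 (MST edges: (1,2,w=5), (1,3,w=4), (1,4,w=5), (4,5,w=4); sum of weights 5 + 4 + 5 + 4 = 18)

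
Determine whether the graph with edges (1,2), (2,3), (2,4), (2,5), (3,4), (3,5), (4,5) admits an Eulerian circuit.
No (4 vertices have odd degree: {1, 3, 4, 5}; Eulerian circuit requires 0)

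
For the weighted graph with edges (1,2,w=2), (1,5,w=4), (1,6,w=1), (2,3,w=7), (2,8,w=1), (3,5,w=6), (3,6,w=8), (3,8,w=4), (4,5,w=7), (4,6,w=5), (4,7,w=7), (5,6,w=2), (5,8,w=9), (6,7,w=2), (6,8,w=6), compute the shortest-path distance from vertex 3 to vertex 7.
10 (path: 3 -> 6 -> 7; weights 8 + 2 = 10)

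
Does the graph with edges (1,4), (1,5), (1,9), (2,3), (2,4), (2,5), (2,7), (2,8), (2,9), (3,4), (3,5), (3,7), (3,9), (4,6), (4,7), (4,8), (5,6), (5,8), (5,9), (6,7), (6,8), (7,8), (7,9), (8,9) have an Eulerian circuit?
No (2 vertices have odd degree: {1, 3}; Eulerian circuit requires 0)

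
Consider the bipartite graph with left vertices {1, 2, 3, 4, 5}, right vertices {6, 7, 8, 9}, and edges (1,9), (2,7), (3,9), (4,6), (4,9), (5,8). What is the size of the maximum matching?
4 (matching: (1,9), (2,7), (4,6), (5,8); upper bound min(|L|,|R|) = min(5,4) = 4)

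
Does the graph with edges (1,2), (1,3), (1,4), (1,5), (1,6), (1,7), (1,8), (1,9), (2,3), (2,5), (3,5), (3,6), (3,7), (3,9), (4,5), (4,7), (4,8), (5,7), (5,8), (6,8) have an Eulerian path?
Yes (the graph is connected and exactly 2 vertices have odd degree: {2, 6}; any Eulerian path must start and end at those)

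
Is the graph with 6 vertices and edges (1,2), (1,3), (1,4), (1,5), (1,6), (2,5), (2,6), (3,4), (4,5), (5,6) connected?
Yes (BFS from 1 visits [1, 2, 3, 4, 5, 6] — all 6 vertices reached)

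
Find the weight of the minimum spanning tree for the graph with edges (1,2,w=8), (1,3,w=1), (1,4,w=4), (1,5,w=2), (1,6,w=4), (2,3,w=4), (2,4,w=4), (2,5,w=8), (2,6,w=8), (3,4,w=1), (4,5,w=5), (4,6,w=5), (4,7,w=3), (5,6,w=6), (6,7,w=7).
15 (MST edges: (1,3,w=1), (1,5,w=2), (1,6,w=4), (2,3,w=4), (3,4,w=1), (4,7,w=3); sum of weights 1 + 2 + 4 + 4 + 1 + 3 = 15)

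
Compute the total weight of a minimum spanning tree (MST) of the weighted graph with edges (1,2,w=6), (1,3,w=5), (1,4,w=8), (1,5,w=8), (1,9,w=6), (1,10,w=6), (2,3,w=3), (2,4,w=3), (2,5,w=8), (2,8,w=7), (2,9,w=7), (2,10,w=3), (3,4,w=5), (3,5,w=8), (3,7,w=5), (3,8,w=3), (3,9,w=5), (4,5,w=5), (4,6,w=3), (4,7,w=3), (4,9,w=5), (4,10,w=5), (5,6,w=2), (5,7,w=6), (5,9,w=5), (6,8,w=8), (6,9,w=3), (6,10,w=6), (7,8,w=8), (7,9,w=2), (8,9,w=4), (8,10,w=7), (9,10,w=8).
27 (MST edges: (1,3,w=5), (2,3,w=3), (2,4,w=3), (2,10,w=3), (3,8,w=3), (4,6,w=3), (4,7,w=3), (5,6,w=2), (7,9,w=2); sum of weights 5 + 3 + 3 + 3 + 3 + 3 + 3 + 2 + 2 = 27)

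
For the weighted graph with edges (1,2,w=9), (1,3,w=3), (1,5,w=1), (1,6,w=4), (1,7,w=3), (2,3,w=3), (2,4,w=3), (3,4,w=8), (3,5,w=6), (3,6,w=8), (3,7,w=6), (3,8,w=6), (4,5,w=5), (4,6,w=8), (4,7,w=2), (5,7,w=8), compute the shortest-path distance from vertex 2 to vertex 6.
10 (path: 2 -> 3 -> 1 -> 6; weights 3 + 3 + 4 = 10)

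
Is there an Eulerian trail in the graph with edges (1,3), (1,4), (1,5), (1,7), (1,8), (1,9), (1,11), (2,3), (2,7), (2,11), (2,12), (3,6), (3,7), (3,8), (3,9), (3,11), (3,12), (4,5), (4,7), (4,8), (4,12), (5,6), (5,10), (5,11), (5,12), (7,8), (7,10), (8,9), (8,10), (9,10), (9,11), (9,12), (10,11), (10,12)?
Yes (the graph is connected and exactly 2 vertices have odd degree: {1, 4}; any Eulerian path must start and end at those)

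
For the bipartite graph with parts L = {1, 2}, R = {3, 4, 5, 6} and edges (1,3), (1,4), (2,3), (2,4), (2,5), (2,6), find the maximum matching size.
2 (matching: (1,4), (2,6); upper bound min(|L|,|R|) = min(2,4) = 2)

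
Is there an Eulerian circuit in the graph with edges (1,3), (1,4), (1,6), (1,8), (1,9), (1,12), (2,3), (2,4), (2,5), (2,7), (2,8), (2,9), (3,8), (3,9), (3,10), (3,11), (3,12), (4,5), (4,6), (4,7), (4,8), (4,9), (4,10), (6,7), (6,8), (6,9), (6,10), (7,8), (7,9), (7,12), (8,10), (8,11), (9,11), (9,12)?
No (2 vertices have odd degree: {3, 11}; Eulerian circuit requires 0)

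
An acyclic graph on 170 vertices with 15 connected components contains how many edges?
155 (Each of the 15 component trees on V_i vertices has V_i - 1 edges; summing gives V - C = 170 - 15 = 155)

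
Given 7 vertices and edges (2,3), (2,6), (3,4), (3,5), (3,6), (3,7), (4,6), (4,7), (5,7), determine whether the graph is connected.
No, it has 2 components: {1}, {2, 3, 4, 5, 6, 7}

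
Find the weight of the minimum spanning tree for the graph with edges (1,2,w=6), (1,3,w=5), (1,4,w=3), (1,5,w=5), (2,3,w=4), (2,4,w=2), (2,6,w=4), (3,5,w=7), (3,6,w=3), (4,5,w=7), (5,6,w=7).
17 (MST edges: (1,4,w=3), (1,5,w=5), (2,3,w=4), (2,4,w=2), (3,6,w=3); sum of weights 3 + 5 + 4 + 2 + 3 = 17)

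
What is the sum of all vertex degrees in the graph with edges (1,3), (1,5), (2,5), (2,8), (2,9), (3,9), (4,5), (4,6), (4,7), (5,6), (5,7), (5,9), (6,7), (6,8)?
28 (handshake: sum of degrees = 2|E| = 2 x 14 = 28)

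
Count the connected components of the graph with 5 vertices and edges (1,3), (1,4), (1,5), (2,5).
1 (components: {1, 2, 3, 4, 5})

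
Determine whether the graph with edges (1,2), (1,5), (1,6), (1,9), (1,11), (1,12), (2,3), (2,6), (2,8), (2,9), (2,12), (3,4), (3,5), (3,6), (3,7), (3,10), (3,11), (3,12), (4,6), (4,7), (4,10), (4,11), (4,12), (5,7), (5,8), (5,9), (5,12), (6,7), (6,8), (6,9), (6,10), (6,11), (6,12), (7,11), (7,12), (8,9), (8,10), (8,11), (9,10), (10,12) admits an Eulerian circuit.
Yes (the graph is connected and all 12 vertices have even degree)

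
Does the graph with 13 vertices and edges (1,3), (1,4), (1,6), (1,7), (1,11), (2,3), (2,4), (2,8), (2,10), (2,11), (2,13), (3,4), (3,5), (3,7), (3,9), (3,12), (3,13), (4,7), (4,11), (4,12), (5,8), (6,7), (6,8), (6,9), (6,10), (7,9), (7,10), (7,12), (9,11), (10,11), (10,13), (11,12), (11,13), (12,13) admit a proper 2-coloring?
No (odd cycle of length 3: 11 -> 1 -> 4 -> 11)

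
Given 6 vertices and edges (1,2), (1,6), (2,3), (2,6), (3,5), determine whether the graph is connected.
No, it has 2 components: {1, 2, 3, 5, 6}, {4}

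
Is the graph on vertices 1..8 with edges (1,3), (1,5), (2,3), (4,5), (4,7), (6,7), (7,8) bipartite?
Yes. Partition: {1, 2, 4, 6, 8}, {3, 5, 7}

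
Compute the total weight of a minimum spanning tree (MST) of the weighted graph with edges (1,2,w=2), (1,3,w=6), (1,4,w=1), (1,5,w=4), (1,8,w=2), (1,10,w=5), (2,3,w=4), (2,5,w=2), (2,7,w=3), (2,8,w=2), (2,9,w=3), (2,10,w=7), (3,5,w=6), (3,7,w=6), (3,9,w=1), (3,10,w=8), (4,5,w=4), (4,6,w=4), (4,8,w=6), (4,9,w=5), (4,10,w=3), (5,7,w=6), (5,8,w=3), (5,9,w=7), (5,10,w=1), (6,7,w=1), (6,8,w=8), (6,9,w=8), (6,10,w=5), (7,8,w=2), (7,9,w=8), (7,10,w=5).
15 (MST edges: (1,2,w=2), (1,4,w=1), (1,8,w=2), (2,5,w=2), (2,9,w=3), (3,9,w=1), (5,10,w=1), (6,7,w=1), (7,8,w=2); sum of weights 2 + 1 + 2 + 2 + 3 + 1 + 1 + 1 + 2 = 15)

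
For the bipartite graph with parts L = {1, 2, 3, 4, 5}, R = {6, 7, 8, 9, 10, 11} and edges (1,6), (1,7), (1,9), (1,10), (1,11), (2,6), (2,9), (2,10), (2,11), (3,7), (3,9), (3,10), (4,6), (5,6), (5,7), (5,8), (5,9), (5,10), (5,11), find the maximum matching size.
5 (matching: (1,11), (2,10), (3,9), (4,6), (5,8); upper bound min(|L|,|R|) = min(5,6) = 5)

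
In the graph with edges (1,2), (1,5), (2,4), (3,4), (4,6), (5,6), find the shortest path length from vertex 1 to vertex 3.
3 (path: 1 -> 2 -> 4 -> 3, 3 edges)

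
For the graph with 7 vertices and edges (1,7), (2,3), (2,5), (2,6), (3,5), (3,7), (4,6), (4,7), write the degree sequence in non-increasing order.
[3, 3, 3, 2, 2, 2, 1] (degrees: deg(1)=1, deg(2)=3, deg(3)=3, deg(4)=2, deg(5)=2, deg(6)=2, deg(7)=3)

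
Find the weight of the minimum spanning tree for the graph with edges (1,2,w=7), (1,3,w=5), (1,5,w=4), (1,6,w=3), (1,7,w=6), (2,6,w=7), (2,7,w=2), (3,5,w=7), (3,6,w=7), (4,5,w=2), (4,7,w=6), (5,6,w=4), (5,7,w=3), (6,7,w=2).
17 (MST edges: (1,3,w=5), (1,6,w=3), (2,7,w=2), (4,5,w=2), (5,7,w=3), (6,7,w=2); sum of weights 5 + 3 + 2 + 2 + 3 + 2 = 17)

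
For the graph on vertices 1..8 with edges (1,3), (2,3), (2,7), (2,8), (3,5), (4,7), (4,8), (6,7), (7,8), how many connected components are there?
1 (components: {1, 2, 3, 4, 5, 6, 7, 8})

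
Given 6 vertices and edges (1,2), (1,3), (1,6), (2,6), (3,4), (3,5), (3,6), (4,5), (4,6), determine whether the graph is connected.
Yes (BFS from 1 visits [1, 2, 3, 6, 4, 5] — all 6 vertices reached)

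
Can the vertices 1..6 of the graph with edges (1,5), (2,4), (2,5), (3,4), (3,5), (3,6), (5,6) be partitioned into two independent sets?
No (odd cycle of length 3: 6 -> 5 -> 3 -> 6)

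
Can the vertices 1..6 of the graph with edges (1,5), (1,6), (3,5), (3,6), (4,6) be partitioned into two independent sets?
Yes. Partition: {1, 2, 3, 4}, {5, 6}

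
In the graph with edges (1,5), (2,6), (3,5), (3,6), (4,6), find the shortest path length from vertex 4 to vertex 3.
2 (path: 4 -> 6 -> 3, 2 edges)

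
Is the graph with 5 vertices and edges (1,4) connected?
No, it has 4 components: {1, 4}, {2}, {3}, {5}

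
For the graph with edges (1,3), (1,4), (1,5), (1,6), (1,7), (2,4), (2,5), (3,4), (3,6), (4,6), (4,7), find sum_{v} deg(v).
22 (handshake: sum of degrees = 2|E| = 2 x 11 = 22)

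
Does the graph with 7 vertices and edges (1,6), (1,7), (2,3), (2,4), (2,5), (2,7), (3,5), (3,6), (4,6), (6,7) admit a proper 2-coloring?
No (odd cycle of length 3: 6 -> 1 -> 7 -> 6)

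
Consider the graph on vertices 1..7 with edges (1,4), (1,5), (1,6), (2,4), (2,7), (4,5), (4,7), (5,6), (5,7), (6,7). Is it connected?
No, it has 2 components: {1, 2, 4, 5, 6, 7}, {3}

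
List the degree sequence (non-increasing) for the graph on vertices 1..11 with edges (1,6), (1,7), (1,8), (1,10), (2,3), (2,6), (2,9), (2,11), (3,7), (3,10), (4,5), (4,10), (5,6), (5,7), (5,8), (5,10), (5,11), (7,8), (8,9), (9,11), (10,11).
[6, 5, 4, 4, 4, 4, 4, 3, 3, 3, 2] (degrees: deg(1)=4, deg(2)=4, deg(3)=3, deg(4)=2, deg(5)=6, deg(6)=3, deg(7)=4, deg(8)=4, deg(9)=3, deg(10)=5, deg(11)=4)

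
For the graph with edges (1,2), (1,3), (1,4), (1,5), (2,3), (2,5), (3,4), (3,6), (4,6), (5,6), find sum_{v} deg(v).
20 (handshake: sum of degrees = 2|E| = 2 x 10 = 20)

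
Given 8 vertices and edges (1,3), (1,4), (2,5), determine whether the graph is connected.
No, it has 5 components: {1, 3, 4}, {2, 5}, {6}, {7}, {8}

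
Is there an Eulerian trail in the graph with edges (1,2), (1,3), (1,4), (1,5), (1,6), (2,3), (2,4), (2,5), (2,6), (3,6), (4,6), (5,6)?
No (6 vertices have odd degree: {1, 2, 3, 4, 5, 6}; Eulerian path requires 0 or 2)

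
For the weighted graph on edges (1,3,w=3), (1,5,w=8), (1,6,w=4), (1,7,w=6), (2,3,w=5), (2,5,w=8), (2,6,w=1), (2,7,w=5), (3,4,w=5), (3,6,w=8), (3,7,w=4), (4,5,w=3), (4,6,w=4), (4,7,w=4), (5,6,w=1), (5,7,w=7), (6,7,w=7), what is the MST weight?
16 (MST edges: (1,3,w=3), (1,6,w=4), (2,6,w=1), (3,7,w=4), (4,5,w=3), (5,6,w=1); sum of weights 3 + 4 + 1 + 4 + 3 + 1 = 16)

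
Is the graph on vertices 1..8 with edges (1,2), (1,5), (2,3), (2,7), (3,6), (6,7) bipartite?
Yes. Partition: {1, 3, 4, 7, 8}, {2, 5, 6}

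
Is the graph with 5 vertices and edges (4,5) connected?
No, it has 4 components: {1}, {2}, {3}, {4, 5}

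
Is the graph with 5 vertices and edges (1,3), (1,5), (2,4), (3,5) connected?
No, it has 2 components: {1, 3, 5}, {2, 4}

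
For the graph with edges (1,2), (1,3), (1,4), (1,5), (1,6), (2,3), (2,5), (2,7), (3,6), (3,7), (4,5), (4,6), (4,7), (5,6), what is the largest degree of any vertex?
5 (attained at vertex 1)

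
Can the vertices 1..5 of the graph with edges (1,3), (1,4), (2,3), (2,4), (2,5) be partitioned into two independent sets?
Yes. Partition: {1, 2}, {3, 4, 5}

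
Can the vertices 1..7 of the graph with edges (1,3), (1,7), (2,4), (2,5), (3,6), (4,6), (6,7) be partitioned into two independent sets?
Yes. Partition: {1, 2, 6}, {3, 4, 5, 7}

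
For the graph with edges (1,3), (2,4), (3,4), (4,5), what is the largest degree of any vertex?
3 (attained at vertex 4)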